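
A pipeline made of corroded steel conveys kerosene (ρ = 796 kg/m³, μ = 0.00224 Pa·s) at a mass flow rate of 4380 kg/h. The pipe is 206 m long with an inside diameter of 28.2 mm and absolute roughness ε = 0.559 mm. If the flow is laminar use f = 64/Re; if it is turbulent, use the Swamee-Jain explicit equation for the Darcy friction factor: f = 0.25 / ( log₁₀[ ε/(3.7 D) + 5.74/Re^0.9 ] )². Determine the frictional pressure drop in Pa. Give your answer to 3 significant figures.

ṁ = 4380 kg/h = 4380/3600 = 1.217 kg/s.
A = πD²/4 = π(0.0282)²/4 = 0.0006246 m²; mean velocity V = ṁ/(ρA) = 1.217/(796 · 0.0006246) = 2.447 m/s.
Reynolds number Re = ρVD/μ = 796 · 2.447 · 0.0282 / 0.00224 = 2.452e+04.
Re > 4000 → turbulent. Relative roughness ε/D = 0.000559/0.0282 = 0.0198. Swamee-Jain: f = 0.25/(log₁₀[0.0198/3.7 + 5.74/2.452e+04^0.9])² = 0.25/(log₁₀[0.00536 + 0.000643])² = 0.25/(-2.222)² = 0.05064.
Darcy-Weisbach: ΔP = f(L/D)(ρV²/2) = 0.05064·(206/0.0282)·(796·2.447²/2) = 0.05064·7305·2384 = 8.818e+05 Pa.

ΔP ≈ 882000 Pa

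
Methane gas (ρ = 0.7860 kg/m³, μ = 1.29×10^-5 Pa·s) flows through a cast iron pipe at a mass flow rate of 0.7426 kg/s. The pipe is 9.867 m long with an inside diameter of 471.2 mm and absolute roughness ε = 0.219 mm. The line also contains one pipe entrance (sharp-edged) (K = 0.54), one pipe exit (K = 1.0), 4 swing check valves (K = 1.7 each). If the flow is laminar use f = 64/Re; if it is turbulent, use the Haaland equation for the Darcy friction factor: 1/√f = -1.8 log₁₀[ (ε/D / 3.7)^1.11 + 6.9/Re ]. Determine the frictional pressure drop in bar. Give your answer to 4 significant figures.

A = πD²/4 = π(0.4712)²/4 = 0.1744 m²; mean velocity V = ṁ/(ρA) = 0.7426/(0.786 · 0.1744) = 5.418 m/s.
Reynolds number Re = ρVD/μ = 0.786 · 5.418 · 0.4712 / 1.29e-05 = 1.556e+05.
Re > 4000 → turbulent. Relative roughness ε/D = 0.000219/0.4712 = 0.000465. Haaland: 1/√f = -1.8 log₁₀[(0.000465/3.7)^1.11 + 6.9/1.556e+05] = -1.8 log₁₀[4.68e-05 + 4.44e-05] = 7.273, so f = 0.01891.
Total minor-loss coefficient ΣK = 1·0.54 + 1·1 + 4·1.7 = 8.34.
ΔP = [f·L/D + ΣK]·(ρV²/2) = [0.01891·9.867/0.4712 + 8.34]·(0.786·5.418²/2) = [0.3959 + 8.34]·11.54 = 100.8 Pa.
ΔP = 100.8 Pa = 0.001008 bar.

ΔP ≈ 0.001008 bar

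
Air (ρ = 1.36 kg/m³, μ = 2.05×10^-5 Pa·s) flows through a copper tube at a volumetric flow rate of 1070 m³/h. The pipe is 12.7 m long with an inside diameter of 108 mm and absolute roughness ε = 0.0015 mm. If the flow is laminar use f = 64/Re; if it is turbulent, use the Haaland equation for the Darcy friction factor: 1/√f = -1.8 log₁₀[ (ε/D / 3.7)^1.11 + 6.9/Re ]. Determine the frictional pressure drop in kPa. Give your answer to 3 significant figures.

ΔP ≈ 1.28 kPa

Q = 1070 m³/h = 1070/3600 = 0.2972 m³/s.
Cross-sectional area A = πD²/4 = π(0.108)²/4 = 0.009161 m²; mean velocity V = Q/A = 0.2972/0.009161 = 32.44 m/s.
Reynolds number Re = ρVD/μ = 1.36 · 32.44 · 0.108 / 2.05e-05 = 2.325e+05.
Re > 4000 → turbulent. Relative roughness ε/D = 1.5e-06/0.108 = 1.39e-05. Haaland: 1/√f = -1.8 log₁₀[(1.39e-05/3.7)^1.11 + 6.9/2.325e+05] = -1.8 log₁₀[9.5e-07 + 2.97e-05] = 8.125, so f = 0.01515.
Darcy-Weisbach: ΔP = f(L/D)(ρV²/2) = 0.01515·(12.7/0.108)·(1.36·32.44²/2) = 0.01515·117.6·715.8 = 1275 Pa.
ΔP = 1275 Pa = 1.28 kPa.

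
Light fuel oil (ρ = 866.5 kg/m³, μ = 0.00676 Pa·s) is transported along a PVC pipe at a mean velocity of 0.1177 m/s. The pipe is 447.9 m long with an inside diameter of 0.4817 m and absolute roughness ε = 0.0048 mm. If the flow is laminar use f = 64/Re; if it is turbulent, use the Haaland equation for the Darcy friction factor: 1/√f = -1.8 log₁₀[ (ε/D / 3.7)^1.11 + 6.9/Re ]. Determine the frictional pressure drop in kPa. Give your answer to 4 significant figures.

Reynolds number Re = ρVD/μ = 866.5 · 0.1177 · 0.4817 / 0.00676 = 7267.
Re > 4000 → turbulent. Relative roughness ε/D = 4.8e-06/0.4817 = 9.96e-06. Haaland: 1/√f = -1.8 log₁₀[(9.96e-06/3.7)^1.11 + 6.9/7267] = -1.8 log₁₀[6.57e-07 + 0.000949] = 5.44, so f = 0.03379.
Darcy-Weisbach: ΔP = f(L/D)(ρV²/2) = 0.03379·(447.9/0.4817)·(866.5·0.1177²/2) = 0.03379·929.8·6.002 = 188.6 Pa.
ΔP = 188.6 Pa = 0.1886 kPa.

ΔP ≈ 0.1886 kPa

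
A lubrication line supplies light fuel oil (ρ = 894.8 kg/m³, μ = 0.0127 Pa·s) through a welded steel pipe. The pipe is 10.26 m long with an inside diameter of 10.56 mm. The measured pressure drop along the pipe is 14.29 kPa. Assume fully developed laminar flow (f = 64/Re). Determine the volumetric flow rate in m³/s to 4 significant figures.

For laminar flow, f = 64/Re with Re = ρVD/μ, so Darcy-Weisbach reduces to ΔP = 32μLV/D². Solving for V: V = ΔP·D²/(32μL) = 1.429e+04·(0.01056)²/(32·0.0127·10.26) = 0.3822 m/s.
Check: Re = ρVD/μ = 894.8·0.3822·0.01056/0.0127 = 284.3 < 2300, so the laminar assumption holds.
Q = V·A = 0.3822·(π/4·0.01056²) = 3.347e-05 m³/s = 3.347×10^-5 m³/s.

Q ≈ 3.347×10^-5 m³/s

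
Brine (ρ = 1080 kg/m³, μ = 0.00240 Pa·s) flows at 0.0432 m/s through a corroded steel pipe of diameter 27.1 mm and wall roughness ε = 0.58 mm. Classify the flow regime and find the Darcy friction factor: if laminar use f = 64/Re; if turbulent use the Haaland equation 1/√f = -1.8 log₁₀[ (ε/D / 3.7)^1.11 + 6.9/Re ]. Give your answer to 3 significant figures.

f ≈ 0.121

Re = ρVD/μ = 1080·0.0432·0.0271/0.0024 = 526.8.
Re < 2300 → laminar, so f = 64/Re = 0.1215 (roughness is irrelevant in laminar flow).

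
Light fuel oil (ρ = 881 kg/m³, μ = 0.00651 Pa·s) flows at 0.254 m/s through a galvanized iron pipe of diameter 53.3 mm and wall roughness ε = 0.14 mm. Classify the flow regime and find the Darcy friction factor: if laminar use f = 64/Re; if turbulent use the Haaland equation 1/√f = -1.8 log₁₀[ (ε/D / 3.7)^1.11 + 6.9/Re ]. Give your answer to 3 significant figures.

Re = ρVD/μ = 881·0.254·0.0533/0.00651 = 1832.
Re < 2300 → laminar, so f = 64/Re = 0.03493 (roughness is irrelevant in laminar flow).

f ≈ 0.0349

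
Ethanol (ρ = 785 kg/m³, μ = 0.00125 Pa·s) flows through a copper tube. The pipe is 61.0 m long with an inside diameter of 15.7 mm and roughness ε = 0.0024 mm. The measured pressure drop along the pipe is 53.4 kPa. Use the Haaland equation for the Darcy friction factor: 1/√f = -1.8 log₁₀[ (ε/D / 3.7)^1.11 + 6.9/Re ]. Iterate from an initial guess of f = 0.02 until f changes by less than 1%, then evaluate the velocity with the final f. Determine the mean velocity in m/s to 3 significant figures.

V ≈ 1.07 m/s

Rearranging Darcy-Weisbach: V = √(2·ΔP·D/(f·L·ρ)). With ε/D = 2.4e-06/0.0157 = 0.000153, iterate starting from f = 0.02:
  f = 0.02 → V = √(2·5.34e+04·0.0157/(0.02·61·785)) = 1.323 m/s; Re = ρVD/μ = 1.305e+04; f → 0.02894
  f = 0.02894 → V = 1.1 m/s; Re = 1.085e+04; f → 0.03038
  f = 0.03038 → V = 1.074 m/s; Re = 1.058e+04; f → 0.03058
Converged (Δf/f < 1%). With the final f = 0.03058: V = √(2·5.34e+04·0.0157/(0.03058·61·785)) = 1.07 m/s.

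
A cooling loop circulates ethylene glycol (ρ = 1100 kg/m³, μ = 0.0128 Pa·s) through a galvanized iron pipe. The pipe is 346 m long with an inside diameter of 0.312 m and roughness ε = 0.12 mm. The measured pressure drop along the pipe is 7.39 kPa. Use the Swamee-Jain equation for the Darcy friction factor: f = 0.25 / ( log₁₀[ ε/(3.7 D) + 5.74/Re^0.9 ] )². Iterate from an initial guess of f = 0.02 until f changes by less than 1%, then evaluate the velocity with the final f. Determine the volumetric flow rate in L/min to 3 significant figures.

Q ≈ 3050 L/min

Rearranging Darcy-Weisbach: V = √(2·ΔP·D/(f·L·ρ)). With ε/D = 0.00012/0.312 = 0.000385, iterate starting from f = 0.02:
  f = 0.02 → V = √(2·7390·0.312/(0.02·346·1100)) = 0.7783 m/s; Re = ρVD/μ = 2.087e+04; f → 0.02649
  f = 0.02649 → V = 0.6762 m/s; Re = 1.813e+04; f → 0.02735
  f = 0.02735 → V = 0.6656 m/s; Re = 1.785e+04; f → 0.02745
Converged (Δf/f < 1%). With the final f = 0.02745: V = √(2·7390·0.312/(0.02745·346·1100)) = 0.6643 m/s.
Q = V·A = 0.6643·(π/4·0.312²) = 0.05079 m³/s = 3050 L/min.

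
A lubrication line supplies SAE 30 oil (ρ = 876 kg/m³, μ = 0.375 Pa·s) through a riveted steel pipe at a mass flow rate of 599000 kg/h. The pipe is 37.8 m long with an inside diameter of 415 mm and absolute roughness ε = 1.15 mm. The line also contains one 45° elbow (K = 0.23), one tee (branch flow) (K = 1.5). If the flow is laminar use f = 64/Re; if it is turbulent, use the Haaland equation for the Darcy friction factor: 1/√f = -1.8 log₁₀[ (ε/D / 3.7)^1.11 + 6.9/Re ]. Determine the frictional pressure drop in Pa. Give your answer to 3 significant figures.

ṁ = 599000 kg/h = 599000/3600 = 166.4 kg/s.
A = πD²/4 = π(0.415)²/4 = 0.1353 m²; mean velocity V = ṁ/(ρA) = 166.4/(876 · 0.1353) = 1.404 m/s.
Reynolds number Re = ρVD/μ = 876 · 1.404 · 0.415 / 0.375 = 1361.
Re < 2300 → laminar flow, so f = 64/Re = 64/1361 = 0.04701 (the turbulent correlation is not needed).
Total minor-loss coefficient ΣK = 1·0.23 + 1·1.5 = 1.73.
ΔP = [f·L/D + ΣK]·(ρV²/2) = [0.04701·37.8/0.415 + 1.73]·(876·1.404²/2) = [4.282 + 1.73]·863.7 = 5193 Pa.

ΔP ≈ 5190 Pa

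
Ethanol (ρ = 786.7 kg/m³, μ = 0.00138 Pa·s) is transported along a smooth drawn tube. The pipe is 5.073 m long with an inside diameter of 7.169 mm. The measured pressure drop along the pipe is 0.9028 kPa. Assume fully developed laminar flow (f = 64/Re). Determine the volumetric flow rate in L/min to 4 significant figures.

Q ≈ 0.5016 L/min

For laminar flow, f = 64/Re with Re = ρVD/μ, so Darcy-Weisbach reduces to ΔP = 32μLV/D². Solving for V: V = ΔP·D²/(32μL) = 902.8·(0.007169)²/(32·0.00138·5.073) = 0.2071 m/s.
Check: Re = ρVD/μ = 786.7·0.2071·0.007169/0.00138 = 846.5 < 2300, so the laminar assumption holds.
Q = V·A = 0.2071·(π/4·0.007169²) = 8.36e-06 m³/s = 0.5016 L/min.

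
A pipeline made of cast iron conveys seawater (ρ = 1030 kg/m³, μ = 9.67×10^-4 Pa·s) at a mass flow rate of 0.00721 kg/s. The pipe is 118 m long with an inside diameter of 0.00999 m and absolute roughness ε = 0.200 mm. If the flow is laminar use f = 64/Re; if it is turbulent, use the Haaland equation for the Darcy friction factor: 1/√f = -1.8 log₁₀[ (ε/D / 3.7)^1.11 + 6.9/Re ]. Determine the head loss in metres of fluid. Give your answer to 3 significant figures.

h_f ≈ 0.323 m

A = πD²/4 = π(0.00999)²/4 = 7.838e-05 m²; mean velocity V = ṁ/(ρA) = 0.00721/(1030 · 7.838e-05) = 0.08931 m/s.
Reynolds number Re = ρVD/μ = 1030 · 0.08931 · 0.00999 / 0.000967 = 950.3.
Re < 2300 → laminar flow, so f = 64/Re = 64/950.3 = 0.06735 (the turbulent correlation is not needed).
Darcy-Weisbach: ΔP = f(L/D)(ρV²/2) = 0.06735·(118/0.00999)·(1030·0.08931²/2) = 0.06735·1.181e+04·4.107 = 3267 Pa.
Head loss h_f = ΔP/(ρg) = 3267/(1030·9.81) = 0.323 m.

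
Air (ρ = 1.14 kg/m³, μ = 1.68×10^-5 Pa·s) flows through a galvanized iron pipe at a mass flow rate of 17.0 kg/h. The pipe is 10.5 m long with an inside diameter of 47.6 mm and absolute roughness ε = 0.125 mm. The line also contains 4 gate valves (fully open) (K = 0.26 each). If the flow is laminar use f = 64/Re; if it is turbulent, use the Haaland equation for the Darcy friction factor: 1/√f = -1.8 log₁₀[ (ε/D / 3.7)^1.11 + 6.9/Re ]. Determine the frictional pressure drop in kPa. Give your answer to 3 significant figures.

ṁ = 17.0 kg/h = 17.0/3600 = 0.004722 kg/s.
A = πD²/4 = π(0.0476)²/4 = 0.00178 m²; mean velocity V = ṁ/(ρA) = 0.004722/(1.14 · 0.00178) = 2.328 m/s.
Reynolds number Re = ρVD/μ = 1.14 · 2.328 · 0.0476 / 1.68e-05 = 7519.
Re > 4000 → turbulent. Relative roughness ε/D = 0.000125/0.0476 = 0.00263. Haaland: 1/√f = -1.8 log₁₀[(0.00263/3.7)^1.11 + 6.9/7519] = -1.8 log₁₀[0.00032 + 0.000918] = 5.233, so f = 0.03651.
Total minor-loss coefficient ΣK = 4·0.26 = 1.04.
ΔP = [f·L/D + ΣK]·(ρV²/2) = [0.03651·10.5/0.0476 + 1.04]·(1.14·2.328²/2) = [8.054 + 1.04]·3.089 = 28.09 Pa.
ΔP = 28.09 Pa = 0.0281 kPa.

ΔP ≈ 0.0281 kPa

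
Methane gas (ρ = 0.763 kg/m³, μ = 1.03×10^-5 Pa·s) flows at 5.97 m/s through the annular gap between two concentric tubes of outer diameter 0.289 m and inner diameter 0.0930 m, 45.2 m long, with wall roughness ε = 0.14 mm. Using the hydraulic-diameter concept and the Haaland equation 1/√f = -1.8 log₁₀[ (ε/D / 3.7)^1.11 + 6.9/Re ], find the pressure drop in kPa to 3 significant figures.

ΔP ≈ 0.0667 kPa

Hydraulic diameter D_h = 4A/P = D_o - D_i = 0.289 - 0.093 = 0.196 m.
Re = ρVD_h/μ = 0.763·5.97·0.196/1.03e-05 = 8.668e+04.
ε/D_h = 0.00014/0.196 = 0.000714; Haaland gives 1/√f = -1.8 log₁₀[7.54e-05+7.96e-05] = 6.858, so f = 0.02126.
ΔP = f(L/D_h)(ρV²/2) = 0.02126·45.2/0.196·13.6 = 66.68 Pa.
ΔP = 0.0667 kPa.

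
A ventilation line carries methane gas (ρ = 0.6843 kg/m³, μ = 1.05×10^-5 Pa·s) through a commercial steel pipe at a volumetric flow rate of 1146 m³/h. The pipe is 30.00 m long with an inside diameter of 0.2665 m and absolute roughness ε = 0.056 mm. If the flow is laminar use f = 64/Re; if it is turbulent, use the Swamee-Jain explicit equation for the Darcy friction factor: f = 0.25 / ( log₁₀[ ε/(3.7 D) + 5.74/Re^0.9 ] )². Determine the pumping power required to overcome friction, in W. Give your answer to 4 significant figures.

Q = 1146 m³/h = 1146/3600 = 0.3183 m³/s.
Cross-sectional area A = πD²/4 = π(0.2665)²/4 = 0.05578 m²; mean velocity V = Q/A = 0.3183/0.05578 = 5.707 m/s.
Reynolds number Re = ρVD/μ = 0.6843 · 5.707 · 0.2665 / 1.05e-05 = 9.912e+04.
Re > 4000 → turbulent. Relative roughness ε/D = 5.6e-05/0.2665 = 0.00021. Swamee-Jain: f = 0.25/(log₁₀[0.00021/3.7 + 5.74/9.912e+04^0.9])² = 0.25/(log₁₀[5.68e-05 + 0.000183])² = 0.25/(-3.62)² = 0.01908.
Darcy-Weisbach: ΔP = f(L/D)(ρV²/2) = 0.01908·(30/0.2665)·(0.6843·5.707²/2) = 0.01908·112.6·11.14 = 23.93 Pa.
Pumping power P = QΔP = 0.3183·23.93 = 7.6171 W = 7.617 W.

P ≈ 7.617 W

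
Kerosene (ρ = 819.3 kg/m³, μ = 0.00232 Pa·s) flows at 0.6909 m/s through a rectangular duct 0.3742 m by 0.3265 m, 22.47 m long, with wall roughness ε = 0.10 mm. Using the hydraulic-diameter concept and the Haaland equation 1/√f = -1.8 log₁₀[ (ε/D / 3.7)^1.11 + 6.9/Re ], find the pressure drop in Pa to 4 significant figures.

Hydraulic diameter D_h = 4A/P = 4·(0.3742·0.3265)/(2·(0.3742+0.3265)) = 0.4887/1.401 = 0.3487 m.
Re = ρVD_h/μ = 819.3·0.6909·0.3487/0.00232 = 8.509e+04.
ε/D_h = 0.0001/0.3487 = 0.000287; Haaland gives 1/√f = -1.8 log₁₀[2.74e-05+8.11e-05] = 7.137, so f = 0.01963.
ΔP = f(L/D_h)(ρV²/2) = 0.01963·22.47/0.3487·195.5 = 247.4 Pa.

ΔP ≈ 247.4 Pa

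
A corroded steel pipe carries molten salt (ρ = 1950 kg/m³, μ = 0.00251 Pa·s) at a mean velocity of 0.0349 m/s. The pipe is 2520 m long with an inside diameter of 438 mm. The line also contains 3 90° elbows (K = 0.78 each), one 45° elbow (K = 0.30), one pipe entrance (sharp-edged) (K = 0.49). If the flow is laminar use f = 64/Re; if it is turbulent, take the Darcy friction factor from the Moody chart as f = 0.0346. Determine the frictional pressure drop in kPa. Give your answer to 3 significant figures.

ΔP ≈ 0.240 kPa

Reynolds number Re = ρVD/μ = 1950 · 0.0349 · 0.438 / 0.00251 = 1.188e+04.
Re > 4000 → turbulent; use the Moody-chart value f = 0.0346.
Total minor-loss coefficient ΣK = 3·0.78 + 1·0.3 + 1·0.49 = 3.13.
ΔP = [f·L/D + ΣK]·(ρV²/2) = [0.0346·2520/0.438 + 3.13]·(1950·0.0349²/2) = [199.1 + 3.13]·1.188 = 240.1 Pa.
ΔP = 240.1 Pa = 0.240 kPa.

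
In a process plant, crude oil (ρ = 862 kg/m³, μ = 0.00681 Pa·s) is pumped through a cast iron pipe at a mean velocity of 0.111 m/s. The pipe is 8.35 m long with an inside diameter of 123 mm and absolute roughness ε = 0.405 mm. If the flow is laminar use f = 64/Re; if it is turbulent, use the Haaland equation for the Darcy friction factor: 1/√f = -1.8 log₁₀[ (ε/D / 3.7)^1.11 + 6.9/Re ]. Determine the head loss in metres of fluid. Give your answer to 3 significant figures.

Reynolds number Re = ρVD/μ = 862 · 0.111 · 0.123 / 0.00681 = 1728.
Re < 2300 → laminar flow, so f = 64/Re = 64/1728 = 0.03703 (the turbulent correlation is not needed).
Darcy-Weisbach: ΔP = f(L/D)(ρV²/2) = 0.03703·(8.35/0.123)·(862·0.111²/2) = 0.03703·67.89·5.31 = 13.35 Pa.
Head loss h_f = ΔP/(ρg) = 13.35/(862·9.81) = 0.00158 m.

h_f ≈ 0.00158 m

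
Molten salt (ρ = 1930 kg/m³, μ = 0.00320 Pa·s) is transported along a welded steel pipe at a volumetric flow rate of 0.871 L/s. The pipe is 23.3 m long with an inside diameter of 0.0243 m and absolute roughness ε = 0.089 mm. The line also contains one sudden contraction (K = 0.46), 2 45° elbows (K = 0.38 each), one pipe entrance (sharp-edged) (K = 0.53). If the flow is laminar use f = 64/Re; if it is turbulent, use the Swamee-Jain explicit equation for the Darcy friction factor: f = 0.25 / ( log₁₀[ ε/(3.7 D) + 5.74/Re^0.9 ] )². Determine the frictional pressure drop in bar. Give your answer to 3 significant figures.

Q = 0.871 L/s = 0.871/1000 = 0.000871 m³/s.
Cross-sectional area A = πD²/4 = π(0.0243)²/4 = 0.0004638 m²; mean velocity V = Q/A = 0.000871/0.0004638 = 1.878 m/s.
Reynolds number Re = ρVD/μ = 1930 · 1.878 · 0.0243 / 0.0032 = 2.753e+04.
Re > 4000 → turbulent. Relative roughness ε/D = 8.9e-05/0.0243 = 0.00366. Swamee-Jain: f = 0.25/(log₁₀[0.00366/3.7 + 5.74/2.753e+04^0.9])² = 0.25/(log₁₀[0.00099 + 0.00058])² = 0.25/(-2.804)² = 0.03179.
Total minor-loss coefficient ΣK = 1·0.46 + 2·0.38 + 1·0.53 = 1.75.
ΔP = [f·L/D + ΣK]·(ρV²/2) = [0.03179·23.3/0.0243 + 1.75]·(1930·1.878²/2) = [30.48 + 1.75]·3404 = 1.097e+05 Pa.
ΔP = 1.097e+05 Pa = 1.10 bar.

ΔP ≈ 1.10 bar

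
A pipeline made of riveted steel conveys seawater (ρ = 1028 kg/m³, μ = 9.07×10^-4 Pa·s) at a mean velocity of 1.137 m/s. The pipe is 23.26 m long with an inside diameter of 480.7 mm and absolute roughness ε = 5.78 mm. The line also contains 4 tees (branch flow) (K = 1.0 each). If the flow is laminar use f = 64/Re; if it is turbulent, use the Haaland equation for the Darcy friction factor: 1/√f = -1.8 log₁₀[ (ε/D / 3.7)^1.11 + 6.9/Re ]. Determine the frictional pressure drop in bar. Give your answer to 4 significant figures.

ΔP ≈ 0.03962 bar

Reynolds number Re = ρVD/μ = 1028 · 1.137 · 0.4807 / 0.000907 = 6.195e+05.
Re > 4000 → turbulent. Relative roughness ε/D = 0.00578/0.4807 = 0.012. Haaland: 1/√f = -1.8 log₁₀[(0.012/3.7)^1.11 + 6.9/6.195e+05] = -1.8 log₁₀[0.00173 + 1.11e-05] = 4.966, so f = 0.04054.
Total minor-loss coefficient ΣK = 4·1 = 4.
ΔP = [f·L/D + ΣK]·(ρV²/2) = [0.04054·23.26/0.4807 + 4]·(1028·1.137²/2) = [1.962 + 4]·664.5 = 3962 Pa.
ΔP = 3962 Pa = 0.03962 bar.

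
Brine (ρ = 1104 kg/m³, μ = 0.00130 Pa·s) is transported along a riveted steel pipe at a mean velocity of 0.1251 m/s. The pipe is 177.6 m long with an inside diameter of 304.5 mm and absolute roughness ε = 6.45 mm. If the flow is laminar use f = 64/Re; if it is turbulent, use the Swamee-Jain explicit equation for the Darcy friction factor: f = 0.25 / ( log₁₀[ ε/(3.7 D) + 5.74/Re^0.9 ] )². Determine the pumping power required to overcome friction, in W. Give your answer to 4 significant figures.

P ≈ 2.359 W

Reynolds number Re = ρVD/μ = 1104 · 0.1251 · 0.3045 / 0.0013 = 3.235e+04.
Re > 4000 → turbulent. Relative roughness ε/D = 0.00645/0.3045 = 0.0212. Swamee-Jain: f = 0.25/(log₁₀[0.0212/3.7 + 5.74/3.235e+04^0.9])² = 0.25/(log₁₀[0.00572 + 0.000501])² = 0.25/(-2.206)² = 0.05138.
Darcy-Weisbach: ΔP = f(L/D)(ρV²/2) = 0.05138·(177.6/0.3045)·(1104·0.1251²/2) = 0.05138·583.3·8.639 = 258.9 Pa.
Q = V·A = 0.1251·0.07282 = 0.00911 m³/s.
Pumping power P = QΔP = 0.00911·258.9 = 2.3586 W = 2.359 W.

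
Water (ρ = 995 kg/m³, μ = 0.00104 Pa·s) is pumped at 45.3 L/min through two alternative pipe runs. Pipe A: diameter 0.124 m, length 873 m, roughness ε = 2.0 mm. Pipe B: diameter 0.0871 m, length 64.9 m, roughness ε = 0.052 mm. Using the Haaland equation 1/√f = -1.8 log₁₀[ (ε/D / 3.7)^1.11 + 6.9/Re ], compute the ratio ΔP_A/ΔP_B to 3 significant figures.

ΔP_A/ΔP_B ≈ 3.71

Pipe A: V = Q/A = 0.000755/0.01208 = 0.06252 m/s; Re = 7417; ε/D = 0.0161; Haaland → f = 0.05027; ΔP_A = f(L/D)(ρV²/2) = 688.2 Pa.
Pipe B: V = Q/A = 0.000755/0.005958 = 0.1267 m/s; Re = 1.056e+04; ε/D = 0.000597; Haaland → f = 0.03119; ΔP_B = f(L/D)(ρV²/2) = 185.7 Pa.
ΔP_A/ΔP_B = 688.2/185.7 = 3.71.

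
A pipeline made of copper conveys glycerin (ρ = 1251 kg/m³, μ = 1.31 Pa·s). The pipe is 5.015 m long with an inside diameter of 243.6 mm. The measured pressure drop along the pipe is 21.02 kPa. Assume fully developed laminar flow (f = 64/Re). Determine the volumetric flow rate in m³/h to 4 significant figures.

For laminar flow, f = 64/Re with Re = ρVD/μ, so Darcy-Weisbach reduces to ΔP = 32μLV/D². Solving for V: V = ΔP·D²/(32μL) = 2.102e+04·(0.2436)²/(32·1.31·5.015) = 5.933 m/s.
Check: Re = ρVD/μ = 1251·5.933·0.2436/1.31 = 1380 < 2300, so the laminar assumption holds.
Q = V·A = 5.933·(π/4·0.2436²) = 0.2765 m³/s = 995.5 m³/h.

Q ≈ 995.5 m³/h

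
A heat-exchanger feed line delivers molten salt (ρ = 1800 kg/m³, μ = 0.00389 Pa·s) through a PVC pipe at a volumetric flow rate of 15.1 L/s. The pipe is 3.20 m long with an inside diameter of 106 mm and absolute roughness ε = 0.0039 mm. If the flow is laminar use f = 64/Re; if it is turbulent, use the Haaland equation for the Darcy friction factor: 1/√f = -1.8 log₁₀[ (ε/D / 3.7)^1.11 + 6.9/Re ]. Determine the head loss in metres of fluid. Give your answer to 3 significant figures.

Q = 15.1 L/s = 15.1/1000 = 0.0151 m³/s.
Cross-sectional area A = πD²/4 = π(0.106)²/4 = 0.008825 m²; mean velocity V = Q/A = 0.0151/0.008825 = 1.711 m/s.
Reynolds number Re = ρVD/μ = 1800 · 1.711 · 0.106 / 0.00389 = 8.393e+04.
Re > 4000 → turbulent. Relative roughness ε/D = 3.9e-06/0.106 = 3.68e-05. Haaland: 1/√f = -1.8 log₁₀[(3.68e-05/3.7)^1.11 + 6.9/8.393e+04] = -1.8 log₁₀[2.8e-06 + 8.22e-05] = 7.327, so f = 0.01863.
Darcy-Weisbach: ΔP = f(L/D)(ρV²/2) = 0.01863·(3.2/0.106)·(1800·1.711²/2) = 0.01863·30.19·2635 = 1482 Pa.
Head loss h_f = ΔP/(ρg) = 1482/(1800·9.81) = 0.0839 m.

h_f ≈ 0.0839 m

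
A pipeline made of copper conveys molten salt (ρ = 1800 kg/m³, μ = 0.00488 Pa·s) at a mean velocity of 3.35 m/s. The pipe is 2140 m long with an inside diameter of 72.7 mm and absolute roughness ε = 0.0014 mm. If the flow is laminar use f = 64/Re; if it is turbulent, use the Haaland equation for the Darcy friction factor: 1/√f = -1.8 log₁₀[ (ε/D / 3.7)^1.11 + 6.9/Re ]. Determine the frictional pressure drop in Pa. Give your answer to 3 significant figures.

ΔP ≈ 5.44×10^6 Pa

Reynolds number Re = ρVD/μ = 1800 · 3.35 · 0.0727 / 0.00488 = 8.983e+04.
Re > 4000 → turbulent. Relative roughness ε/D = 1.4e-06/0.0727 = 1.93e-05. Haaland: 1/√f = -1.8 log₁₀[(1.93e-05/3.7)^1.11 + 6.9/8.983e+04] = -1.8 log₁₀[1.37e-06 + 7.68e-05] = 7.392, so f = 0.0183.
Darcy-Weisbach: ΔP = f(L/D)(ρV²/2) = 0.0183·(2140/0.0727)·(1800·3.35²/2) = 0.0183·2.944e+04·1.01e+04 = 5.44e+06 Pa.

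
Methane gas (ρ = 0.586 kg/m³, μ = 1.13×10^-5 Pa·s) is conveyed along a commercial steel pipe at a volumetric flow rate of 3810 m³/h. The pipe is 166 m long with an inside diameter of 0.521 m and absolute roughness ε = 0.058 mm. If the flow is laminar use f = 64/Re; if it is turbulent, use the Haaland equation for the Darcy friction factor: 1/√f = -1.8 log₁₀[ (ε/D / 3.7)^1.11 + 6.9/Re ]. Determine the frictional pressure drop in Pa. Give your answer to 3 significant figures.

Q = 3810 m³/h = 3810/3600 = 1.058 m³/s.
Cross-sectional area A = πD²/4 = π(0.521)²/4 = 0.2132 m²; mean velocity V = Q/A = 1.058/0.2132 = 4.964 m/s.
Reynolds number Re = ρVD/μ = 0.586 · 4.964 · 0.521 / 1.13e-05 = 1.341e+05.
Re > 4000 → turbulent. Relative roughness ε/D = 5.8e-05/0.521 = 0.000111. Haaland: 1/√f = -1.8 log₁₀[(0.000111/3.7)^1.11 + 6.9/1.341e+05] = -1.8 log₁₀[9.57e-06 + 5.14e-05] = 7.586, so f = 0.01738.
Darcy-Weisbach: ΔP = f(L/D)(ρV²/2) = 0.01738·(166/0.521)·(0.586·4.964²/2) = 0.01738·318.6·7.221 = 39.98 Pa.

ΔP ≈ 40.0 Pa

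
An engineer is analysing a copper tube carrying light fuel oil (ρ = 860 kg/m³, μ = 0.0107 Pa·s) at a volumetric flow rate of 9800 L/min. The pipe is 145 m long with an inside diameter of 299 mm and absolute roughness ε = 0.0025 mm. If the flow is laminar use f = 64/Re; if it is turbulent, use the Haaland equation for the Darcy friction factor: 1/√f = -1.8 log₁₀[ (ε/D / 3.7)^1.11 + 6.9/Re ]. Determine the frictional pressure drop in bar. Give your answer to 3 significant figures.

Q = 9800 L/min = 9800/60000 = 0.1633 m³/s.
Cross-sectional area A = πD²/4 = π(0.299)²/4 = 0.07022 m²; mean velocity V = Q/A = 0.1633/0.07022 = 2.326 m/s.
Reynolds number Re = ρVD/μ = 860 · 2.326 · 0.299 / 0.0107 = 5.59e+04.
Re > 4000 → turbulent. Relative roughness ε/D = 2.5e-06/0.299 = 8.36e-06. Haaland: 1/√f = -1.8 log₁₀[(8.36e-06/3.7)^1.11 + 6.9/5.59e+04] = -1.8 log₁₀[5.41e-07 + 0.000123] = 7.032, so f = 0.02022.
Darcy-Weisbach: ΔP = f(L/D)(ρV²/2) = 0.02022·(145/0.299)·(860·2.326²/2) = 0.02022·484.9·2327 = 2.282e+04 Pa.
ΔP = 2.282e+04 Pa = 0.228 bar.

ΔP ≈ 0.228 bar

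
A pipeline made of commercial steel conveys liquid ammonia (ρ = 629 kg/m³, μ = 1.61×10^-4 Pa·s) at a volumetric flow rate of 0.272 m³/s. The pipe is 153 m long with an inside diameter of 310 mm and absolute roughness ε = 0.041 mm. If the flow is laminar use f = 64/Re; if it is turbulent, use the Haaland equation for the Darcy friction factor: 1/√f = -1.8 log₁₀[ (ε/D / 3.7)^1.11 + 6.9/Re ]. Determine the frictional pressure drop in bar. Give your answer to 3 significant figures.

Cross-sectional area A = πD²/4 = π(0.31)²/4 = 0.07548 m²; mean velocity V = Q/A = 0.272/0.07548 = 3.604 m/s.
Reynolds number Re = ρVD/μ = 629 · 3.604 · 0.31 / 0.000161 = 4.365e+06.
Re > 4000 → turbulent. Relative roughness ε/D = 4.1e-05/0.31 = 0.000132. Haaland: 1/√f = -1.8 log₁₀[(0.000132/3.7)^1.11 + 6.9/4.365e+06] = -1.8 log₁₀[1.16e-05 + 1.58e-06] = 8.785, so f = 0.01296.
Darcy-Weisbach: ΔP = f(L/D)(ρV²/2) = 0.01296·(153/0.31)·(629·3.604²/2) = 0.01296·493.5·4084 = 2.612e+04 Pa.
ΔP = 2.612e+04 Pa = 0.261 bar.

ΔP ≈ 0.261 bar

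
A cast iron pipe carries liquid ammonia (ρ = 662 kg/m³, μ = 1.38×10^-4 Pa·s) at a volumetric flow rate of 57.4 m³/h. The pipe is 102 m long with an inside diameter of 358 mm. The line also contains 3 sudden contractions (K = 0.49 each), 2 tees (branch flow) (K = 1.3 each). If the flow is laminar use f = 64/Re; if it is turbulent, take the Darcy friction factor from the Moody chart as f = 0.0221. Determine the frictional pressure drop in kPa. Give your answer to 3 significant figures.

Q = 57.4 m³/h = 57.4/3600 = 0.01594 m³/s.
Cross-sectional area A = πD²/4 = π(0.358)²/4 = 0.1007 m²; mean velocity V = Q/A = 0.01594/0.1007 = 0.1584 m/s.
Reynolds number Re = ρVD/μ = 662 · 0.1584 · 0.358 / 0.000138 = 2.72e+05.
Re > 4000 → turbulent; use the Moody-chart value f = 0.0221.
Total minor-loss coefficient ΣK = 3·0.49 + 2·1.3 = 4.07.
ΔP = [f·L/D + ΣK]·(ρV²/2) = [0.0221·102/0.358 + 4.07]·(662·0.1584²/2) = [6.297 + 4.07]·8.305 = 86.09 Pa.
ΔP = 86.09 Pa = 0.0861 kPa.

ΔP ≈ 0.0861 kPa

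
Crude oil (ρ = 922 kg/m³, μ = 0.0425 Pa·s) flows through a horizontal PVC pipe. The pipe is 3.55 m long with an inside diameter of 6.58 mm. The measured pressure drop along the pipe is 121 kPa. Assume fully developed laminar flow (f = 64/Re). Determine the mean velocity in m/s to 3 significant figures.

V ≈ 1.09 m/s

For laminar flow, f = 64/Re with Re = ρVD/μ, so Darcy-Weisbach reduces to ΔP = 32μLV/D². Solving for V: V = ΔP·D²/(32μL) = 1.21e+05·(0.00658)²/(32·0.0425·3.55) = 1.085 m/s.
Check: Re = ρVD/μ = 922·1.085·0.00658/0.0425 = 154.9 < 2300, so the laminar assumption holds.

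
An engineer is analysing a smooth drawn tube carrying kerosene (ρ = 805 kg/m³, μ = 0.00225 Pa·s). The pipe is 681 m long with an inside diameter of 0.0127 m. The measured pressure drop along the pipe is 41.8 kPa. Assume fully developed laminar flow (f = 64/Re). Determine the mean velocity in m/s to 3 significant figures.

V ≈ 0.138 m/s

For laminar flow, f = 64/Re with Re = ρVD/μ, so Darcy-Weisbach reduces to ΔP = 32μLV/D². Solving for V: V = ΔP·D²/(32μL) = 4.18e+04·(0.0127)²/(32·0.00225·681) = 0.1375 m/s.
Check: Re = ρVD/μ = 805·0.1375·0.0127/0.00225 = 624.8 < 2300, so the laminar assumption holds.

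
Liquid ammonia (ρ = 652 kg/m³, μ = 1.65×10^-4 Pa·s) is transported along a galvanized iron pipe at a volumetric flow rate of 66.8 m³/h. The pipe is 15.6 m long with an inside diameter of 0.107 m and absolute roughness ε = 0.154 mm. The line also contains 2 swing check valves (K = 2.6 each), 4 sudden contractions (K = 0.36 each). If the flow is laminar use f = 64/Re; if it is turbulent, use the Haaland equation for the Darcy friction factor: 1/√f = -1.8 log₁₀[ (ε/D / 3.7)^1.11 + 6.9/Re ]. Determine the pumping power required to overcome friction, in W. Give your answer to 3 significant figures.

P ≈ 253 W

Q = 66.8 m³/h = 66.8/3600 = 0.01856 m³/s.
Cross-sectional area A = πD²/4 = π(0.107)²/4 = 0.008992 m²; mean velocity V = Q/A = 0.01856/0.008992 = 2.064 m/s.
Reynolds number Re = ρVD/μ = 652 · 2.064 · 0.107 / 0.000165 = 8.725e+05.
Re > 4000 → turbulent. Relative roughness ε/D = 0.000154/0.107 = 0.00144. Haaland: 1/√f = -1.8 log₁₀[(0.00144/3.7)^1.11 + 6.9/8.725e+05] = -1.8 log₁₀[0.000164 + 7.91e-06] = 6.776, so f = 0.02178.
Total minor-loss coefficient ΣK = 2·2.6 + 4·0.36 = 6.64.
ΔP = [f·L/D + ΣK]·(ρV²/2) = [0.02178·15.6/0.107 + 6.64]·(652·2.064²/2) = [3.175 + 6.64]·1388 = 1.363e+04 Pa.
Pumping power P = QΔP = 0.01856·1.363e+04 = 252.8 W = 253 W.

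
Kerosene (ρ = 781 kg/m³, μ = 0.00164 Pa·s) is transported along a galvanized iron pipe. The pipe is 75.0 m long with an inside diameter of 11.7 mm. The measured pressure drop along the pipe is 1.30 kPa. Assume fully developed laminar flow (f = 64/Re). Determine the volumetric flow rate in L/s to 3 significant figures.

For laminar flow, f = 64/Re with Re = ρVD/μ, so Darcy-Weisbach reduces to ΔP = 32μLV/D². Solving for V: V = ΔP·D²/(32μL) = 1300·(0.0117)²/(32·0.00164·75) = 0.04521 m/s.
Check: Re = ρVD/μ = 781·0.04521·0.0117/0.00164 = 251.9 < 2300, so the laminar assumption holds.
Q = V·A = 0.04521·(π/4·0.0117²) = 4.861e-06 m³/s = 0.00486 L/s.

Q ≈ 0.00486 L/s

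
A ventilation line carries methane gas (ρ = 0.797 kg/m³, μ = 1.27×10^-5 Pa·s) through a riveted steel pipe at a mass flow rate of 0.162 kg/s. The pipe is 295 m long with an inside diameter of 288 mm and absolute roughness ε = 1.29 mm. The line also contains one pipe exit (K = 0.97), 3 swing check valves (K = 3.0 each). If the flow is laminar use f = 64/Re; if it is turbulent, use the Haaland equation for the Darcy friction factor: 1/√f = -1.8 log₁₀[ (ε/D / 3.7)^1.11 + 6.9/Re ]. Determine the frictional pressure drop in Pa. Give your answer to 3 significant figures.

ΔP ≈ 162 Pa

A = πD²/4 = π(0.288)²/4 = 0.06514 m²; mean velocity V = ṁ/(ρA) = 0.162/(0.797 · 0.06514) = 3.12 m/s.
Reynolds number Re = ρVD/μ = 0.797 · 3.12 · 0.288 / 1.27e-05 = 5.639e+04.
Re > 4000 → turbulent. Relative roughness ε/D = 0.00129/0.288 = 0.00448. Haaland: 1/√f = -1.8 log₁₀[(0.00448/3.7)^1.11 + 6.9/5.639e+04] = -1.8 log₁₀[0.000578 + 0.000122] = 5.678, so f = 0.03102.
Total minor-loss coefficient ΣK = 1·0.97 + 3·3 = 9.97.
ΔP = [f·L/D + ΣK]·(ρV²/2) = [0.03102·295/0.288 + 9.97]·(0.797·3.12²/2) = [31.77 + 9.97]·3.88 = 161.9 Pa.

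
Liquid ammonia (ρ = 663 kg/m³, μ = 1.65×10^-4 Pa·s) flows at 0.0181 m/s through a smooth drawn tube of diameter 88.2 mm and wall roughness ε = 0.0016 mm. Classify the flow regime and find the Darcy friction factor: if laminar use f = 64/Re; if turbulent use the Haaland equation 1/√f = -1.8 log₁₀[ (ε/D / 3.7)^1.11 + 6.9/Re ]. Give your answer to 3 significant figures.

f ≈ 0.0350

Re = ρVD/μ = 663·0.0181·0.0882/0.000165 = 6415.
Re > 4000 → turbulent. ε/D = 1.6e-06/0.0882 = 1.81e-05; Haaland: 1/√f = -1.8 log₁₀[1.28e-06 + 0.00108] = 5.342, so f = 0.03504.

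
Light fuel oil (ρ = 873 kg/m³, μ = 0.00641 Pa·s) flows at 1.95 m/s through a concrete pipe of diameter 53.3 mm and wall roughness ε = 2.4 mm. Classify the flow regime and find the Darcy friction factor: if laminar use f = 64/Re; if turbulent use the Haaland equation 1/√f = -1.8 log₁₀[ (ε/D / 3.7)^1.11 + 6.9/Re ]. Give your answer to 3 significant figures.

Re = ρVD/μ = 873·1.95·0.0533/0.00641 = 1.416e+04.
Re > 4000 → turbulent. ε/D = 0.0024/0.0533 = 0.045; Haaland: 1/√f = -1.8 log₁₀[0.00749 + 0.000487] = 3.776, so f = 0.07012.

f ≈ 0.0701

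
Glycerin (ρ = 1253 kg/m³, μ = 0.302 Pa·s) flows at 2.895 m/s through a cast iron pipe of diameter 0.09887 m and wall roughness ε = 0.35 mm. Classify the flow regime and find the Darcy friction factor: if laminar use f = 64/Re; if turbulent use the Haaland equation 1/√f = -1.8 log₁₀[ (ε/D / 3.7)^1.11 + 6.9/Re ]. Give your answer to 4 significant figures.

Re = ρVD/μ = 1253·2.895·0.09887/0.302 = 1188.
Re < 2300 → laminar, so f = 64/Re = 0.05389 (roughness is irrelevant in laminar flow).

f ≈ 0.05389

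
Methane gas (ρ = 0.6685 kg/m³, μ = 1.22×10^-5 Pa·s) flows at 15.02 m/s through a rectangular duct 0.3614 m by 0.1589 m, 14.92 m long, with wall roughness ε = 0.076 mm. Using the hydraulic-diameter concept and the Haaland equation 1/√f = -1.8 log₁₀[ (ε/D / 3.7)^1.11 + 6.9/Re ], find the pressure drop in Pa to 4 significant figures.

Hydraulic diameter D_h = 4A/P = 4·(0.3614·0.1589)/(2·(0.3614+0.1589)) = 0.2297/1.041 = 0.2207 m.
Re = ρVD_h/μ = 0.6685·15.02·0.2207/1.22e-05 = 1.817e+05.
ε/D_h = 7.6e-05/0.2207 = 0.000344; Haaland gives 1/√f = -1.8 log₁₀[3.35e-05+3.8e-05] = 7.462, so f = 0.01796.
ΔP = f(L/D_h)(ρV²/2) = 0.01796·14.92/0.2207·75.41 = 91.53 Pa.

ΔP ≈ 91.53 Pa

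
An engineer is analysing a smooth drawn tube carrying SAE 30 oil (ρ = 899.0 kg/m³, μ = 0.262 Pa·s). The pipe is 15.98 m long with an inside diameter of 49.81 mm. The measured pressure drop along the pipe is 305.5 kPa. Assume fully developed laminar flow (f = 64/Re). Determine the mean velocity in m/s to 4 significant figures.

For laminar flow, f = 64/Re with Re = ρVD/μ, so Darcy-Weisbach reduces to ΔP = 32μLV/D². Solving for V: V = ΔP·D²/(32μL) = 3.055e+05·(0.04981)²/(32·0.262·15.98) = 5.657 m/s.
Check: Re = ρVD/μ = 899·5.657·0.04981/0.262 = 966.9 < 2300, so the laminar assumption holds.

V ≈ 5.657 m/s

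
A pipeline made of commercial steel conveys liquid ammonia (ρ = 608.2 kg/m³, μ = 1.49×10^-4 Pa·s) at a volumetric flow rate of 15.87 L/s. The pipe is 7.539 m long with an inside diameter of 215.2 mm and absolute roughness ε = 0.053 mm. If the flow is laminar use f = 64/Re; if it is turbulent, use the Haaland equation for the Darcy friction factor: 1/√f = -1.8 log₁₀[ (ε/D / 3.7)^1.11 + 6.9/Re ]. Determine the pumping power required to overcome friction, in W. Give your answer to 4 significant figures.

P ≈ 0.5164 W

Q = 15.87 L/s = 15.87/1000 = 0.01587 m³/s.
Cross-sectional area A = πD²/4 = π(0.2152)²/4 = 0.03637 m²; mean velocity V = Q/A = 0.01587/0.03637 = 0.4363 m/s.
Reynolds number Re = ρVD/μ = 608.2 · 0.4363 · 0.2152 / 0.000149 = 3.833e+05.
Re > 4000 → turbulent. Relative roughness ε/D = 5.3e-05/0.2152 = 0.000246. Haaland: 1/√f = -1.8 log₁₀[(0.000246/3.7)^1.11 + 6.9/3.833e+05] = -1.8 log₁₀[2.31e-05 + 1.8e-05] = 7.895, so f = 0.01604.
Darcy-Weisbach: ΔP = f(L/D)(ρV²/2) = 0.01604·(7.539/0.2152)·(608.2·0.4363²/2) = 0.01604·35.03·57.89 = 32.54 Pa.
Pumping power P = QΔP = 0.01587·32.54 = 0.51639 W = 0.5164 W.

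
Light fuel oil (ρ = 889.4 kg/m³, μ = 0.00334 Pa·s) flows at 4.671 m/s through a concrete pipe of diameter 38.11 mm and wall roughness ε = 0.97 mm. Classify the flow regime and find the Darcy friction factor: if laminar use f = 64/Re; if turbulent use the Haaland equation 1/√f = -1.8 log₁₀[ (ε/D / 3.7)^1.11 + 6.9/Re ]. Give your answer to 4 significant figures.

Re = ρVD/μ = 889.4·4.671·0.03811/0.00334 = 4.74e+04.
Re > 4000 → turbulent. ε/D = 0.00097/0.03811 = 0.0255; Haaland: 1/√f = -1.8 log₁₀[0.00398 + 0.000146] = 4.293, so f = 0.05427.

f ≈ 0.05427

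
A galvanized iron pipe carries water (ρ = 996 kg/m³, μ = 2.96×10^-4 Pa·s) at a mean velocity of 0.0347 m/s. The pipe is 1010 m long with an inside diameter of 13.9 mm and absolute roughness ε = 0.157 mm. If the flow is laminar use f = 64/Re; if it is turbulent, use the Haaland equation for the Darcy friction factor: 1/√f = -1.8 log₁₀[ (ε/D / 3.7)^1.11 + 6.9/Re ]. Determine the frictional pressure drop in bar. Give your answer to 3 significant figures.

Reynolds number Re = ρVD/μ = 996 · 0.0347 · 0.0139 / 0.000296 = 1623.
Re < 2300 → laminar flow, so f = 64/Re = 64/1623 = 0.03943 (the turbulent correlation is not needed).
Darcy-Weisbach: ΔP = f(L/D)(ρV²/2) = 0.03943·(1010/0.0139)·(996·0.0347²/2) = 0.03943·7.266e+04·0.5996 = 1718 Pa.
ΔP = 1718 Pa = 0.0172 bar.

ΔP ≈ 0.0172 bar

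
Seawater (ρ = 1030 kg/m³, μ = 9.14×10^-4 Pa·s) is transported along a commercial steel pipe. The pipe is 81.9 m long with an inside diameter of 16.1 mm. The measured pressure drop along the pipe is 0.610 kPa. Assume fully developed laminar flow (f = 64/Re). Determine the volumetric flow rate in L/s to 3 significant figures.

For laminar flow, f = 64/Re with Re = ρVD/μ, so Darcy-Weisbach reduces to ΔP = 32μLV/D². Solving for V: V = ΔP·D²/(32μL) = 610·(0.0161)²/(32·0.000914·81.9) = 0.06601 m/s.
Check: Re = ρVD/μ = 1030·0.06601·0.0161/0.000914 = 1198 < 2300, so the laminar assumption holds.
Q = V·A = 0.06601·(π/4·0.0161²) = 1.344e-05 m³/s = 0.0134 L/s.

Q ≈ 0.0134 L/s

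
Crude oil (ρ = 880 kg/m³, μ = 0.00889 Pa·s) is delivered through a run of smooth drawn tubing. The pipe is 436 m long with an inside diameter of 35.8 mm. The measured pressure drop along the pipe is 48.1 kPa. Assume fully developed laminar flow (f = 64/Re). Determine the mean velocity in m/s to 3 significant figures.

V ≈ 0.497 m/s

For laminar flow, f = 64/Re with Re = ρVD/μ, so Darcy-Weisbach reduces to ΔP = 32μLV/D². Solving for V: V = ΔP·D²/(32μL) = 4.81e+04·(0.0358)²/(32·0.00889·436) = 0.497 m/s.
Check: Re = ρVD/μ = 880·0.497·0.0358/0.00889 = 1761 < 2300, so the laminar assumption holds.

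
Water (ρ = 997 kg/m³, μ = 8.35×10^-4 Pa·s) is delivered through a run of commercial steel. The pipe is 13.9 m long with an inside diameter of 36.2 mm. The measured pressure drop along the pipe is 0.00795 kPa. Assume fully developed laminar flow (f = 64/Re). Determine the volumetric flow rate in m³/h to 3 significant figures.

For laminar flow, f = 64/Re with Re = ρVD/μ, so Darcy-Weisbach reduces to ΔP = 32μLV/D². Solving for V: V = ΔP·D²/(32μL) = 7.95·(0.0362)²/(32·0.000835·13.9) = 0.02805 m/s.
Check: Re = ρVD/μ = 997·0.02805·0.0362/0.000835 = 1212 < 2300, so the laminar assumption holds.
Q = V·A = 0.02805·(π/4·0.0362²) = 2.887e-05 m³/s = 0.104 m³/h.

Q ≈ 0.104 m³/h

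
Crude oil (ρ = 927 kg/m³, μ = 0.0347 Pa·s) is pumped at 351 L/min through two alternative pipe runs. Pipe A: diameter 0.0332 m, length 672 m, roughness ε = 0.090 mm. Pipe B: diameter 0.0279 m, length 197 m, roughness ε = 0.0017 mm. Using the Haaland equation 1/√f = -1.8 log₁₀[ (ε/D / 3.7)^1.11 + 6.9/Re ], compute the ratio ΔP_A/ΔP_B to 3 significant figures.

Pipe A: V = Q/A = 0.00585/0.0008657 = 6.758 m/s; Re = 5993; ε/D = 0.00271; Haaland → f = 0.03856; ΔP_A = f(L/D)(ρV²/2) = 1.652e+07 Pa.
Pipe B: V = Q/A = 0.00585/0.0006114 = 9.569 m/s; Re = 7132; ε/D = 6.09e-05; Haaland → f = 0.03402; ΔP_B = f(L/D)(ρV²/2) = 1.019e+07 Pa.
ΔP_A/ΔP_B = 1.652e+07/1.019e+07 = 1.62.

ΔP_A/ΔP_B ≈ 1.62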